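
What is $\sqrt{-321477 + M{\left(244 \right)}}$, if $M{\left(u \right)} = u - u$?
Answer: $i \sqrt{321477} \approx 566.99 i$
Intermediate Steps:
$M{\left(u \right)} = 0$
$\sqrt{-321477 + M{\left(244 \right)}} = \sqrt{-321477 + 0} = \sqrt{-321477} = i \sqrt{321477}$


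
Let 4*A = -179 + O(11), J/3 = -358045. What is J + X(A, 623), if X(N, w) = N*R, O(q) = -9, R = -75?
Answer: -1070610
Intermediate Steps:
J = -1074135 (J = 3*(-358045) = -1074135)
A = -47 (A = (-179 - 9)/4 = (¼)*(-188) = -47)
X(N, w) = -75*N (X(N, w) = N*(-75) = -75*N)
J + X(A, 623) = -1074135 - 75*(-47) = -1074135 + 3525 = -1070610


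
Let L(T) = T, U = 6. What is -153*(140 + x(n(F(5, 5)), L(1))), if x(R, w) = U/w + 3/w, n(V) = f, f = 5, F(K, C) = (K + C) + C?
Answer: -22797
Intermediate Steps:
F(K, C) = K + 2*C (F(K, C) = (C + K) + C = K + 2*C)
n(V) = 5
x(R, w) = 9/w (x(R, w) = 6/w + 3/w = 9/w)
-153*(140 + x(n(F(5, 5)), L(1))) = -153*(140 + 9/1) = -153*(140 + 9*1) = -153*(140 + 9) = -153*149 = -22797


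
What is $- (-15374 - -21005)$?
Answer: $-5631$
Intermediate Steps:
$- (-15374 - -21005) = - (-15374 + 21005) = \left(-1\right) 5631 = -5631$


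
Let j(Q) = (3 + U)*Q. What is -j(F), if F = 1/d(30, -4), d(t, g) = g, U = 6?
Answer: 9/4 ≈ 2.2500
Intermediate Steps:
F = -¼ (F = 1/(-4) = -¼ ≈ -0.25000)
j(Q) = 9*Q (j(Q) = (3 + 6)*Q = 9*Q)
-j(F) = -9*(-1)/4 = -1*(-9/4) = 9/4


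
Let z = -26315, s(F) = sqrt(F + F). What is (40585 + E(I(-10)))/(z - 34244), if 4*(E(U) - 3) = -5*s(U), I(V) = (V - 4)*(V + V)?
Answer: -40588/60559 + 5*sqrt(35)/60559 ≈ -0.66973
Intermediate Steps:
s(F) = sqrt(2)*sqrt(F) (s(F) = sqrt(2*F) = sqrt(2)*sqrt(F))
I(V) = 2*V*(-4 + V) (I(V) = (-4 + V)*(2*V) = 2*V*(-4 + V))
E(U) = 3 - 5*sqrt(2)*sqrt(U)/4 (E(U) = 3 + (-5*sqrt(2)*sqrt(U))/4 = 3 - 5*sqrt(2)*sqrt(U)/4)
(40585 + E(I(-10)))/(z - 34244) = (40585 + (3 - 5*sqrt(2)*sqrt(2*(-10)*(-4 - 10))/4))/(-26315 - 34244) = (40585 + (3 - 5*sqrt(2)*sqrt(2*(-10)*(-14))/4))/(-60559) = (40585 + (3 - 5*sqrt(2)*sqrt(280)/4))*(-1/60559) = (40585 + (3 - 5*sqrt(2)*2*sqrt(70)/4))*(-1/60559) = (40585 + (3 - 5*sqrt(35)))*(-1/60559) = (40588 - 5*sqrt(35))*(-1/60559) = -40588/60559 + 5*sqrt(35)/60559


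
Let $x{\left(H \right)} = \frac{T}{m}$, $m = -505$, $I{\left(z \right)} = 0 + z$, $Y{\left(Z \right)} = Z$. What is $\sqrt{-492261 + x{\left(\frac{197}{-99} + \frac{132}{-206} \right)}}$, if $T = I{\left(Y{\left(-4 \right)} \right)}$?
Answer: $\frac{i \sqrt{125538859505}}{505} \approx 701.61 i$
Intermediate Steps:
$I{\left(z \right)} = z$
$T = -4$
$x{\left(H \right)} = \frac{4}{505}$ ($x{\left(H \right)} = - \frac{4}{-505} = \left(-4\right) \left(- \frac{1}{505}\right) = \frac{4}{505}$)
$\sqrt{-492261 + x{\left(\frac{197}{-99} + \frac{132}{-206} \right)}} = \sqrt{-492261 + \frac{4}{505}} = \sqrt{- \frac{248591801}{505}} = \frac{i \sqrt{125538859505}}{505}$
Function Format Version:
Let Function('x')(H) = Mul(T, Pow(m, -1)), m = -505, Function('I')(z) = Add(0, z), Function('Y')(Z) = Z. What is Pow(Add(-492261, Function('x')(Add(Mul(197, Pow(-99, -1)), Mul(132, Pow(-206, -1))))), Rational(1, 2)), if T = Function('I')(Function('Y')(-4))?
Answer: Mul(Rational(1, 505), I, Pow(125538859505, Rational(1, 2))) ≈ Mul(701.61, I)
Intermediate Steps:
Function('I')(z) = z
T = -4
Function('x')(H) = Rational(4, 505) (Function('x')(H) = Mul(-4, Pow(-505, -1)) = Mul(-4, Rational(-1, 505)) = Rational(4, 505))
Pow(Add(-492261, Function('x')(Add(Mul(197, Pow(-99, -1)), Mul(132, Pow(-206, -1))))), Rational(1, 2)) = Pow(Add(-492261, Rational(4, 505)), Rational(1, 2)) = Pow(Rational(-248591801, 505), Rational(1, 2)) = Mul(Rational(1, 505), I, Pow(125538859505, Rational(1, 2)))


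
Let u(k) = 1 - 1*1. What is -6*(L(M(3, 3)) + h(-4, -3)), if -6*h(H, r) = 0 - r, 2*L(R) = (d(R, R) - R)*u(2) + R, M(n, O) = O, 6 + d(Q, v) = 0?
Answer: -6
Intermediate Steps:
d(Q, v) = -6 (d(Q, v) = -6 + 0 = -6)
u(k) = 0 (u(k) = 1 - 1 = 0)
L(R) = R/2 (L(R) = ((-6 - R)*0 + R)/2 = (0 + R)/2 = R/2)
h(H, r) = r/6 (h(H, r) = -(0 - r)/6 = -(-1)*r/6 = r/6)
-6*(L(M(3, 3)) + h(-4, -3)) = -6*((½)*3 + (⅙)*(-3)) = -6*(3/2 - ½) = -6*1 = -6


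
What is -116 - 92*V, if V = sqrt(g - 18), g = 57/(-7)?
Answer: -116 - 92*I*sqrt(1281)/7 ≈ -116.0 - 470.4*I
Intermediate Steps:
g = -57/7 (g = 57*(-1/7) = -57/7 ≈ -8.1429)
V = I*sqrt(1281)/7 (V = sqrt(-57/7 - 18) = sqrt(-183/7) = I*sqrt(1281)/7 ≈ 5.113*I)
-116 - 92*V = -116 - 92*I*sqrt(1281)/7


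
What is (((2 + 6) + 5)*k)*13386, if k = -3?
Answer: -522054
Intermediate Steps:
(((2 + 6) + 5)*k)*13386 = (((2 + 6) + 5)*(-3))*13386 = ((8 + 5)*(-3))*13386 = (13*(-3))*13386 = -39*13386 = -522054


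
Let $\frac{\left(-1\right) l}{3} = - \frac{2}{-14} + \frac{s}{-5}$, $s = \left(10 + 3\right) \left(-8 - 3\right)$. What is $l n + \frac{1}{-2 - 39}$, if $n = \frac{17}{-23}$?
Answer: $\frac{2102741}{33005} \approx 63.71$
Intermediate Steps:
$n = - \frac{17}{23}$ ($n = 17 \left(- \frac{1}{23}\right) = - \frac{17}{23} \approx -0.73913$)
$s = -143$ ($s = 13 \left(-11\right) = -143$)
$l = - \frac{3018}{35}$ ($l = - 3 \left(- \frac{2}{-14} - \frac{143}{-5}\right) = - 3 \left(\left(-2\right) \left(- \frac{1}{14}\right) - - \frac{143}{5}\right) = - 3 \left(\frac{1}{7} + \frac{143}{5}\right) = \left(-3\right) \frac{1006}{35} = - \frac{3018}{35} \approx -86.229$)
$l n + \frac{1}{-2 - 39} = \left(- \frac{3018}{35}\right) \left(- \frac{17}{23}\right) + \frac{1}{-2 - 39} = \frac{51306}{805} + \frac{1}{-41} = \frac{51306}{805} - \frac{1}{41} = \frac{2102741}{33005}$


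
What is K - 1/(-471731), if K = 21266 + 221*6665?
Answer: 704875083862/471731 ≈ 1.4942e+6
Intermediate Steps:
K = 1494231 (K = 21266 + 1472965 = 1494231)
K - 1/(-471731) = 1494231 - 1/(-471731) = 1494231 - 1*(-1/471731) = 1494231 + 1/471731 = 704875083862/471731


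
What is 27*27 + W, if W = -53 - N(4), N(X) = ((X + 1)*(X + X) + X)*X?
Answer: 500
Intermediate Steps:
N(X) = X*(X + 2*X*(1 + X)) (N(X) = ((1 + X)*(2*X) + X)*X = (2*X*(1 + X) + X)*X = (X + 2*X*(1 + X))*X = X*(X + 2*X*(1 + X)))
W = -229 (W = -53 - 4²*(3 + 2*4) = -53 - 16*(3 + 8) = -53 - 16*11 = -53 - 1*176 = -53 - 176 = -229)
27*27 + W = 27*27 - 229 = 729 - 229 = 500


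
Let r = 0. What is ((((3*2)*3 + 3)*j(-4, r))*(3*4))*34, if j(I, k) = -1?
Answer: -8568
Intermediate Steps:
((((3*2)*3 + 3)*j(-4, r))*(3*4))*34 = ((((3*2)*3 + 3)*(-1))*(3*4))*34 = (((6*3 + 3)*(-1))*12)*34 = (((18 + 3)*(-1))*12)*34 = ((21*(-1))*12)*34 = -21*12*34 = -252*34 = -8568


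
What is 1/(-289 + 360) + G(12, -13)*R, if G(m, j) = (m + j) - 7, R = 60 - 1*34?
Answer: -14767/71 ≈ -207.99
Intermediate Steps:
R = 26 (R = 60 - 34 = 26)
G(m, j) = -7 + j + m (G(m, j) = (j + m) - 7 = -7 + j + m)
1/(-289 + 360) + G(12, -13)*R = 1/(-289 + 360) + (-7 - 13 + 12)*26 = 1/71 - 8*26 = 1/71 - 208 = -14767/71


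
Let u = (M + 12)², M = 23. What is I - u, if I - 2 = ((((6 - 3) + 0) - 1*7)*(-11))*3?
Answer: -1091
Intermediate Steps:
u = 1225 (u = (23 + 12)² = 35² = 1225)
I = 134 (I = 2 + ((((6 - 3) + 0) - 1*7)*(-11))*3 = 2 + (((3 + 0) - 7)*(-11))*3 = 2 + ((3 - 7)*(-11))*3 = 2 - 4*(-11)*3 = 2 + 44*3 = 2 + 132 = 134)
I - u = 134 - 1*1225 = 134 - 1225 = -1091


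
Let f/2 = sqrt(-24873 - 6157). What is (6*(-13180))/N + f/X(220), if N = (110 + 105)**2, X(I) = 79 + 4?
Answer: -15816/9245 + 2*I*sqrt(31030)/83 ≈ -1.7108 + 4.2447*I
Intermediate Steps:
X(I) = 83
f = 2*I*sqrt(31030) (f = 2*sqrt(-24873 - 6157) = 2*sqrt(-31030) = 2*(I*sqrt(31030)) = 2*I*sqrt(31030) ≈ 352.31*I)
N = 46225 (N = 215**2 = 46225)
(6*(-13180))/N + f/X(220) = (6*(-13180))/46225 + (2*I*sqrt(31030))/83 = -79080*1/46225 + (2*I*sqrt(31030))*(1/83) = -15816/9245 + 2*I*sqrt(31030)/83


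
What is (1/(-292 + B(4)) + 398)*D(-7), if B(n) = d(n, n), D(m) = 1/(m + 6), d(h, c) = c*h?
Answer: -109847/276 ≈ -398.00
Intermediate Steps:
D(m) = 1/(6 + m)
B(n) = n² (B(n) = n*n = n²)
(1/(-292 + B(4)) + 398)*D(-7) = (1/(-292 + 4²) + 398)/(6 - 7) = (1/(-292 + 16) + 398)/(-1) = (1/(-276) + 398)*(-1) = (-1/276 + 398)*(-1) = (109847/276)*(-1) = -109847/276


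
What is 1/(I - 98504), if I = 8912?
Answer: -1/89592 ≈ -1.1162e-5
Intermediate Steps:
1/(I - 98504) = 1/(8912 - 98504) = 1/(-89592) = -1/89592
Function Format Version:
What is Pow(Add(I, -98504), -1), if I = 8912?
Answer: Rational(-1, 89592) ≈ -1.1162e-5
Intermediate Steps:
Pow(Add(I, -98504), -1) = Pow(Add(8912, -98504), -1) = Pow(-89592, -1) = Rational(-1, 89592)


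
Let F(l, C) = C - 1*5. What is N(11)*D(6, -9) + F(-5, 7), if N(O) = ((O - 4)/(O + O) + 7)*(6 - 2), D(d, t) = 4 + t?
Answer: -1588/11 ≈ -144.36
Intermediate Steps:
F(l, C) = -5 + C (F(l, C) = C - 5 = -5 + C)
N(O) = 28 + 2*(-4 + O)/O (N(O) = ((-4 + O)/((2*O)) + 7)*4 = ((-4 + O)*(1/(2*O)) + 7)*4 = ((-4 + O)/(2*O) + 7)*4 = (7 + (-4 + O)/(2*O))*4 = 28 + 2*(-4 + O)/O)
N(11)*D(6, -9) + F(-5, 7) = (30 - 8/11)*(4 - 9) + (-5 + 7) = (30 - 8*1/11)*(-5) + 2 = (30 - 8/11)*(-5) + 2 = (322/11)*(-5) + 2 = -1610/11 + 2 = -1588/11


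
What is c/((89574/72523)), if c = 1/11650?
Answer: 72523/1043537100 ≈ 6.9497e-5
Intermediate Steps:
c = 1/11650 ≈ 8.5837e-5
c/((89574/72523)) = 1/(11650*((89574/72523))) = 1/(11650*((89574*(1/72523)))) = 1/(11650*(89574/72523)) = (1/11650)*(72523/89574) = 72523/1043537100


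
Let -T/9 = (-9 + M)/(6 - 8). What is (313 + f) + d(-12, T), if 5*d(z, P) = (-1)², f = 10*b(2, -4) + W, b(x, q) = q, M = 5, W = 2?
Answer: 1376/5 ≈ 275.20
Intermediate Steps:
f = -38 (f = 10*(-4) + 2 = -40 + 2 = -38)
T = -18 (T = -9*(-9 + 5)/(6 - 8) = -(-36)/(-2) = -(-36)*(-1)/2 = -9*2 = -18)
d(z, P) = ⅕ (d(z, P) = (⅕)*(-1)² = (⅕)*1 = ⅕)
(313 + f) + d(-12, T) = (313 - 38) + ⅕ = 275 + ⅕ = 1376/5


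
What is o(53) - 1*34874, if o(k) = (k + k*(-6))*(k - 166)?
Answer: -4929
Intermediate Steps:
o(k) = -5*k*(-166 + k) (o(k) = (k - 6*k)*(-166 + k) = (-5*k)*(-166 + k) = -5*k*(-166 + k))
o(53) - 1*34874 = 5*53*(166 - 1*53) - 1*34874 = 5*53*(166 - 53) - 34874 = 5*53*113 - 34874 = 29945 - 34874 = -4929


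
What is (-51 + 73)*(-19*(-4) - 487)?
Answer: -9042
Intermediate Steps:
(-51 + 73)*(-19*(-4) - 487) = 22*(76 - 487) = 22*(-411) = -9042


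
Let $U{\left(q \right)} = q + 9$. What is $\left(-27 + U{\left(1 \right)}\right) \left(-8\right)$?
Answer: $136$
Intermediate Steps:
$U{\left(q \right)} = 9 + q$
$\left(-27 + U{\left(1 \right)}\right) \left(-8\right) = \left(-27 + \left(9 + 1\right)\right) \left(-8\right) = \left(-27 + 10\right) \left(-8\right) = \left(-17\right) \left(-8\right) = 136$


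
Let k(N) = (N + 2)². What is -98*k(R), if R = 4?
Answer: -3528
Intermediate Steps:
k(N) = (2 + N)²
-98*k(R) = -98*(2 + 4)² = -98*6² = -98*36 = -3528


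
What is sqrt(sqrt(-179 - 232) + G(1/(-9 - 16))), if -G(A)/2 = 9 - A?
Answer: sqrt(-452 + 25*I*sqrt(411))/5 ≈ 2.1312 + 4.7563*I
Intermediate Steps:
G(A) = -18 + 2*A (G(A) = -2*(9 - A) = -18 + 2*A)
sqrt(sqrt(-179 - 232) + G(1/(-9 - 16))) = sqrt(sqrt(-179 - 232) + (-18 + 2/(-9 - 16))) = sqrt(sqrt(-411) + (-18 + 2/(-25))) = sqrt(I*sqrt(411) + (-18 + 2*(-1/25))) = sqrt(I*sqrt(411) + (-18 - 2/25)) = sqrt(I*sqrt(411) - 452/25) = sqrt(-452/25 + I*sqrt(411))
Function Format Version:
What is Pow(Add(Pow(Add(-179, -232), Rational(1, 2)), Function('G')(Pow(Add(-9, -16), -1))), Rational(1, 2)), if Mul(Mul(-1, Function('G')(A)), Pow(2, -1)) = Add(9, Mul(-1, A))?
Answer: Mul(Rational(1, 5), Pow(Add(-452, Mul(25, I, Pow(411, Rational(1, 2)))), Rational(1, 2))) ≈ Add(2.1312, Mul(4.7563, I))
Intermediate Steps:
Function('G')(A) = Add(-18, Mul(2, A)) (Function('G')(A) = Mul(-2, Add(9, Mul(-1, A))) = Add(-18, Mul(2, A)))
Pow(Add(Pow(Add(-179, -232), Rational(1, 2)), Function('G')(Pow(Add(-9, -16), -1))), Rational(1, 2)) = Pow(Add(Pow(Add(-179, -232), Rational(1, 2)), Add(-18, Mul(2, Pow(Add(-9, -16), -1)))), Rational(1, 2)) = Pow(Add(Pow(-411, Rational(1, 2)), Add(-18, Mul(2, Pow(-25, -1)))), Rational(1, 2)) = Pow(Add(Mul(I, Pow(411, Rational(1, 2))), Add(-18, Mul(2, Rational(-1, 25)))), Rational(1, 2)) = Pow(Add(Mul(I, Pow(411, Rational(1, 2))), Add(-18, Rational(-2, 25))), Rational(1, 2)) = Pow(Add(Mul(I, Pow(411, Rational(1, 2))), Rational(-452, 25)), Rational(1, 2)) = Pow(Add(Rational(-452, 25), Mul(I, Pow(411, Rational(1, 2)))), Rational(1, 2))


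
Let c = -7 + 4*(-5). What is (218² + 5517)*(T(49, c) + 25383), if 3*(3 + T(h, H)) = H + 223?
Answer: 4048937776/3 ≈ 1.3496e+9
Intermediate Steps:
c = -27 (c = -7 - 20 = -27)
T(h, H) = 214/3 + H/3 (T(h, H) = -3 + (H + 223)/3 = -3 + (223 + H)/3 = -3 + (223/3 + H/3) = 214/3 + H/3)
(218² + 5517)*(T(49, c) + 25383) = (218² + 5517)*((214/3 + (⅓)*(-27)) + 25383) = (47524 + 5517)*((214/3 - 9) + 25383) = 53041*(187/3 + 25383) = 53041*(76336/3) = 4048937776/3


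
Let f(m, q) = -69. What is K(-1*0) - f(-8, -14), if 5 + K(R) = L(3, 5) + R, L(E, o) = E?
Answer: 67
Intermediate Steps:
K(R) = -2 + R (K(R) = -5 + (3 + R) = -2 + R)
K(-1*0) - f(-8, -14) = (-2 - 1*0) - 1*(-69) = (-2 + 0) + 69 = -2 + 69 = 67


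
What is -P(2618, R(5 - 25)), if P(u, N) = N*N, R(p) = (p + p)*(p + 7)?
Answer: -270400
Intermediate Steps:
R(p) = 2*p*(7 + p) (R(p) = (2*p)*(7 + p) = 2*p*(7 + p))
P(u, N) = N**2
-P(2618, R(5 - 25)) = -(2*(5 - 25)*(7 + (5 - 25)))**2 = -(2*(-20)*(7 - 20))**2 = -(2*(-20)*(-13))**2 = -1*520**2 = -1*270400 = -270400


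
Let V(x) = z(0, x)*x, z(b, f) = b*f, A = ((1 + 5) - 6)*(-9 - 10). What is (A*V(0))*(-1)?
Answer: 0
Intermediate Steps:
A = 0 (A = (6 - 6)*(-19) = 0*(-19) = 0)
V(x) = 0 (V(x) = (0*x)*x = 0*x = 0)
(A*V(0))*(-1) = (0*0)*(-1) = 0*(-1) = 0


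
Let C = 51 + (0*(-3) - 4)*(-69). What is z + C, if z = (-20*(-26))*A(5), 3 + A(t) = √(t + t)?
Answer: -1233 + 520*√10 ≈ 411.38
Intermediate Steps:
A(t) = -3 + √2*√t (A(t) = -3 + √(t + t) = -3 + √(2*t) = -3 + √2*√t)
z = -1560 + 520*√10 (z = (-20*(-26))*(-3 + √2*√5) = 520*(-3 + √10) = -1560 + 520*√10 ≈ 84.384)
C = 327 (C = 51 + (0 - 4)*(-69) = 51 - 4*(-69) = 51 + 276 = 327)
z + C = (-1560 + 520*√10) + 327 = -1233 + 520*√10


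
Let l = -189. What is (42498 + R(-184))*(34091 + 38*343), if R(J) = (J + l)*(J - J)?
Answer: 2002718250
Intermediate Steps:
R(J) = 0 (R(J) = (J - 189)*(J - J) = (-189 + J)*0 = 0)
(42498 + R(-184))*(34091 + 38*343) = (42498 + 0)*(34091 + 38*343) = 42498*(34091 + 13034) = 42498*47125 = 2002718250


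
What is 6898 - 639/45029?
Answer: 310609403/45029 ≈ 6898.0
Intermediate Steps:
6898 - 639/45029 = 310609403/45029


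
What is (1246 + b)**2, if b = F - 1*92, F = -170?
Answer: 968256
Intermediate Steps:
b = -262 (b = -170 - 1*92 = -170 - 92 = -262)
(1246 + b)**2 = (1246 - 262)**2 = 984**2 = 968256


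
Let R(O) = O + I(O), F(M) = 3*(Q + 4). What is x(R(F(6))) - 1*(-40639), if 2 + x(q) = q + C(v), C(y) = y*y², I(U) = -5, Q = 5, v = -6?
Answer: 40443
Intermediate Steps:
F(M) = 27 (F(M) = 3*(5 + 4) = 3*9 = 27)
C(y) = y³
R(O) = -5 + O (R(O) = O - 5 = -5 + O)
x(q) = -218 + q (x(q) = -2 + (q + (-6)³) = -2 + (q - 216) = -2 + (-216 + q) = -218 + q)
x(R(F(6))) - 1*(-40639) = (-218 + (-5 + 27)) - 1*(-40639) = (-218 + 22) + 40639 = -196 + 40639 = 40443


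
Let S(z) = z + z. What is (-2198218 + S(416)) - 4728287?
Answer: -6925673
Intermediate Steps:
S(z) = 2*z
(-2198218 + S(416)) - 4728287 = (-2198218 + 2*416) - 4728287 = (-2198218 + 832) - 4728287 = -2197386 - 4728287 = -6925673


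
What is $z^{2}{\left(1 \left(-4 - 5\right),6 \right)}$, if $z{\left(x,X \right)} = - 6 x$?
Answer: $2916$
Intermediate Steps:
$z^{2}{\left(1 \left(-4 - 5\right),6 \right)} = \left(- 6 \cdot 1 \left(-4 - 5\right)\right)^{2} = \left(- 6 \cdot 1 \left(-9\right)\right)^{2} = \left(\left(-6\right) \left(-9\right)\right)^{2} = 54^{2} = 2916$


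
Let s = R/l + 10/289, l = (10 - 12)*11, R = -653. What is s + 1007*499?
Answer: 3195039431/6358 ≈ 5.0252e+5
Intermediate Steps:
l = -22 (l = -2*11 = -22)
s = 188937/6358 (s = -653/(-22) + 10/289 = -653*(-1/22) + 10*(1/289) = 653/22 + 10/289 = 188937/6358 ≈ 29.716)
s + 1007*499 = 188937/6358 + 1007*499 = 188937/6358 + 502493 = 3195039431/6358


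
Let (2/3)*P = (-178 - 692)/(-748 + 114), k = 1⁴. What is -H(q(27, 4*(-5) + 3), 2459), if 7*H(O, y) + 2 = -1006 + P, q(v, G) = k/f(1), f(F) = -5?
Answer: 637767/4438 ≈ 143.71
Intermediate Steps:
k = 1
q(v, G) = -⅕ (q(v, G) = 1/(-5) = 1*(-⅕) = -⅕)
P = 1305/634 (P = 3*((-178 - 692)/(-748 + 114))/2 = 3*(-870/(-634))/2 = 3*(-870*(-1/634))/2 = (3/2)*(435/317) = 1305/634 ≈ 2.0584)
H(O, y) = -637767/4438 (H(O, y) = -2/7 + (-1006 + 1305/634)/7 = -2/7 + (⅐)*(-636499/634) = -2/7 - 636499/4438 = -637767/4438)
-H(q(27, 4*(-5) + 3), 2459) = -1*(-637767/4438) = 637767/4438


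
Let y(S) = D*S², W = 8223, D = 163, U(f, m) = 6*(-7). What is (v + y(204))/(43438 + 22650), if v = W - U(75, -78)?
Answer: 6791673/66088 ≈ 102.77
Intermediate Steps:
U(f, m) = -42
y(S) = 163*S²
v = 8265 (v = 8223 - 1*(-42) = 8223 + 42 = 8265)
(v + y(204))/(43438 + 22650) = (8265 + 163*204²)/(43438 + 22650) = (8265 + 163*41616)/66088 = (8265 + 6783408)*(1/66088) = 6791673*(1/66088) = 6791673/66088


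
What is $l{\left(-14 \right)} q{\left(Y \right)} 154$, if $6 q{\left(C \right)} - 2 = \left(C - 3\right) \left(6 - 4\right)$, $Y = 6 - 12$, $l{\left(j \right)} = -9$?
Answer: $3696$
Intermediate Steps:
$Y = -6$ ($Y = 6 - 12 = -6$)
$q{\left(C \right)} = - \frac{2}{3} + \frac{C}{3}$ ($q{\left(C \right)} = \frac{1}{3} + \frac{\left(C - 3\right) \left(6 - 4\right)}{6} = \frac{1}{3} + \frac{\left(-3 + C\right) 2}{6} = \frac{1}{3} + \frac{-6 + 2 C}{6} = \frac{1}{3} + \left(-1 + \frac{C}{3}\right) = - \frac{2}{3} + \frac{C}{3}$)
$l{\left(-14 \right)} q{\left(Y \right)} 154 = - 9 \left(- \frac{2}{3} + \frac{1}{3} \left(-6\right)\right) 154 = - 9 \left(- \frac{2}{3} - 2\right) 154 = \left(-9\right) \left(- \frac{8}{3}\right) 154 = 24 \cdot 154 = 3696$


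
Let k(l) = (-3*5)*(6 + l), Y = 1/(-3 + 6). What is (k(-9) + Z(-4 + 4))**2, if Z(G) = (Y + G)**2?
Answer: 164836/81 ≈ 2035.0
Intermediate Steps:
Y = 1/3 ≈ 0.33333
Z(G) = (1/3 + G)**2
k(l) = -90 - 15*l (k(l) = -15*(6 + l) = -90 - 15*l)
(k(-9) + Z(-4 + 4))**2 = ((-90 - 15*(-9)) + (1 + 3*(-4 + 4))**2/9)**2 = ((-90 + 135) + (1 + 3*0)**2/9)**2 = (45 + (1 + 0)**2/9)**2 = (45 + (1/9)*1**2)**2 = (45 + (1/9)*1)**2 = (45 + 1/9)**2 = (406/9)**2 = 164836/81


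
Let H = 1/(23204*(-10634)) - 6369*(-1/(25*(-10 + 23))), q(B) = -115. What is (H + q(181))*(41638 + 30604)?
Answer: -1635228004018469/237260900 ≈ -6.8921e+6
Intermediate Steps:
H = 9299167211/474521800 (H = (1/23204)*(-1/10634) - 6369/(13*(-25)) = -1/246751336 - 6369/(-325) = -1/246751336 - 6369*(-1/325) = -1/246751336 + 6369/325 = 9299167211/474521800 ≈ 19.597)
(H + q(181))*(41638 + 30604) = (9299167211/474521800 - 115)*(41638 + 30604) = -45270839789/474521800*72242 = -1635228004018469/237260900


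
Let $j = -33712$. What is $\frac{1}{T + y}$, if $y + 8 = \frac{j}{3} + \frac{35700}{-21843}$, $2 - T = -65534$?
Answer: $\frac{7281}{395278444} \approx 1.842 \cdot 10^{-5}$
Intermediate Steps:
$T = 65536$ ($T = 2 - -65534 = 2 + 65534 = 65536$)
$y = - \frac{81889172}{7281}$ ($y = -8 + \left(- \frac{33712}{3} + \frac{35700}{-21843}\right) = -8 + \left(\left(-33712\right) \frac{1}{3} + 35700 \left(- \frac{1}{21843}\right)\right) = -8 - \frac{81830924}{7281} = - \frac{81889172}{7281} \approx -11247.0$)
$\frac{1}{T + y} = \frac{1}{65536 - \frac{81889172}{7281}} = \frac{1}{\frac{395278444}{7281}} = \frac{7281}{395278444}$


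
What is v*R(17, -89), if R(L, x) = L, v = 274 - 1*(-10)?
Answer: 4828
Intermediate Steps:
v = 284 (v = 274 + 10 = 284)
v*R(17, -89) = 284*17 = 4828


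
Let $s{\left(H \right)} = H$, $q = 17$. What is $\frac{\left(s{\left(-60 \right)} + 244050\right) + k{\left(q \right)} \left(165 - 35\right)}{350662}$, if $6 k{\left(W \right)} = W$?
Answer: $\frac{733075}{1051986} \approx 0.69685$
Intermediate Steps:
$k{\left(W \right)} = \frac{W}{6}$
$\frac{\left(s{\left(-60 \right)} + 244050\right) + k{\left(q \right)} \left(165 - 35\right)}{350662} = \frac{\left(-60 + 244050\right) + \frac{1}{6} \cdot 17 \left(165 - 35\right)}{350662} = \left(243990 + \frac{17}{6} \cdot 130\right) \frac{1}{350662} = \left(243990 + \frac{1105}{3}\right) \frac{1}{350662} = \frac{733075}{3} \cdot \frac{1}{350662} = \frac{733075}{1051986}$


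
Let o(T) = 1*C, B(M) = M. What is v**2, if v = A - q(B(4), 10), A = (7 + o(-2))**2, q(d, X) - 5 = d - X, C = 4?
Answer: 14884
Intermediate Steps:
q(d, X) = 5 + d - X (q(d, X) = 5 + (d - X) = 5 + d - X)
o(T) = 4 (o(T) = 1*4 = 4)
A = 121 (A = (7 + 4)**2 = 11**2 = 121)
v = 122 (v = 121 - (5 + 4 - 1*10) = 121 - (5 + 4 - 10) = 121 - 1*(-1) = 121 + 1 = 122)
v**2 = 122**2 = 14884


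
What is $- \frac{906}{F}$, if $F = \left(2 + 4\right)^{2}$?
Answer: $- \frac{151}{6} \approx -25.167$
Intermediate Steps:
$F = 36$ ($F = 6^{2} = 36$)
$- \frac{906}{F} = - \frac{906}{36} = \left(-906\right) \frac{1}{36} = - \frac{151}{6}$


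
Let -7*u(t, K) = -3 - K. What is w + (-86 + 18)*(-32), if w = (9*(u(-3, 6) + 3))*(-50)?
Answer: 1732/7 ≈ 247.43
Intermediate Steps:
u(t, K) = 3/7 + K/7 (u(t, K) = -(-3 - K)/7 = 3/7 + K/7)
w = -13500/7 (w = (9*((3/7 + (⅐)*6) + 3))*(-50) = (9*((3/7 + 6/7) + 3))*(-50) = (9*(9/7 + 3))*(-50) = (9*(30/7))*(-50) = (270/7)*(-50) = -13500/7 ≈ -1928.6)
w + (-86 + 18)*(-32) = -13500/7 + (-86 + 18)*(-32) = -13500/7 - 68*(-32) = -13500/7 + 2176 = 1732/7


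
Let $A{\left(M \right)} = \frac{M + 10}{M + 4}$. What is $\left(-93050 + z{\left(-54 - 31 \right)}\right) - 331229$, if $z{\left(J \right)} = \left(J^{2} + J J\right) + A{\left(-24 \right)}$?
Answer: $- \frac{4098283}{10} \approx -4.0983 \cdot 10^{5}$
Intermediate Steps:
$A{\left(M \right)} = \frac{10 + M}{4 + M}$
$z{\left(J \right)} = \frac{7}{10} + 2 J^{2}$ ($z{\left(J \right)} = \left(J^{2} + J J\right) + \frac{10 - 24}{4 - 24} = \left(J^{2} + J^{2}\right) + \frac{1}{-20} \left(-14\right) = 2 J^{2} - - \frac{7}{10} = 2 J^{2} + \frac{7}{10} = \frac{7}{10} + 2 J^{2}$)
$\left(-93050 + z{\left(-54 - 31 \right)}\right) - 331229 = \left(-93050 + \left(\frac{7}{10} + 2 \left(-54 - 31\right)^{2}\right)\right) - 331229 = \left(-93050 + \left(\frac{7}{10} + 2 \left(-85\right)^{2}\right)\right) - 331229 = \left(-93050 + \left(\frac{7}{10} + 2 \cdot 7225\right)\right) - 331229 = \left(-93050 + \left(\frac{7}{10} + 14450\right)\right) - 331229 = \left(-93050 + \frac{144507}{10}\right) - 331229 = - \frac{785993}{10} - 331229 = - \frac{4098283}{10}$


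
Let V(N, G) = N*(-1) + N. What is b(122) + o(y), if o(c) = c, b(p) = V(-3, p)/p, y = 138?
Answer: 138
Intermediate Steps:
V(N, G) = 0 (V(N, G) = -N + N = 0)
b(p) = 0 (b(p) = 0/p = 0)
b(122) + o(y) = 0 + 138 = 138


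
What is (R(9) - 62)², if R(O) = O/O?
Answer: 3721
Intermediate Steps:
R(O) = 1
(R(9) - 62)² = (1 - 62)² = (-61)² = 3721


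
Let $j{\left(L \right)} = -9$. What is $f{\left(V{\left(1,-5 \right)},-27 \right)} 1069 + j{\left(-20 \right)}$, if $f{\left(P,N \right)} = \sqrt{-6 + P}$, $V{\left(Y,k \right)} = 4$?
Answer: $-9 + 1069 i \sqrt{2} \approx -9.0 + 1511.8 i$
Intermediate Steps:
$f{\left(V{\left(1,-5 \right)},-27 \right)} 1069 + j{\left(-20 \right)} = \sqrt{-6 + 4} \cdot 1069 - 9 = \sqrt{-2} \cdot 1069 - 9 = i \sqrt{2} \cdot 1069 - 9 = 1069 i \sqrt{2} - 9 = -9 + 1069 i \sqrt{2}$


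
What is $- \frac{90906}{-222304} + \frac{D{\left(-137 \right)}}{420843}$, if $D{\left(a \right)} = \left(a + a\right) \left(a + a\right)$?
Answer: $\frac{27473424431}{46777541136} \approx 0.58732$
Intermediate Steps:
$D{\left(a \right)} = 4 a^{2}$ ($D{\left(a \right)} = 2 a 2 a = 4 a^{2}$)
$- \frac{90906}{-222304} + \frac{D{\left(-137 \right)}}{420843} = - \frac{90906}{-222304} + \frac{4 \left(-137\right)^{2}}{420843} = \left(-90906\right) \left(- \frac{1}{222304}\right) + 4 \cdot 18769 \cdot \frac{1}{420843} = \frac{45453}{111152} + 75076 \cdot \frac{1}{420843} = \frac{45453}{111152} + \frac{75076}{420843} = \frac{27473424431}{46777541136}$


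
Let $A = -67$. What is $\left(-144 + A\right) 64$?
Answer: $-13504$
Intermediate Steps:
$\left(-144 + A\right) 64 = \left(-144 - 67\right) 64 = \left(-211\right) 64 = -13504$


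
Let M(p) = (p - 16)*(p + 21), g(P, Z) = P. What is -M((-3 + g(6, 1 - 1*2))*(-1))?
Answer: 342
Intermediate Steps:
M(p) = (-16 + p)*(21 + p)
-M((-3 + g(6, 1 - 1*2))*(-1)) = -(-336 + ((-3 + 6)*(-1))² + 5*((-3 + 6)*(-1))) = -(-336 + (3*(-1))² + 5*(3*(-1))) = -(-336 + (-3)² + 5*(-3)) = -(-336 + 9 - 15) = -1*(-342) = 342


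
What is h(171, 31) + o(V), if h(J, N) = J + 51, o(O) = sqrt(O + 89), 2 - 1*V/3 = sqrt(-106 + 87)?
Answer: 222 + sqrt(95 - 3*I*sqrt(19)) ≈ 231.77 - 0.66924*I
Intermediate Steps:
V = 6 - 3*I*sqrt(19) (V = 6 - 3*sqrt(-106 + 87) = 6 - 3*I*sqrt(19) ≈ 6.0 - 13.077*I)
o(O) = sqrt(89 + O)
h(J, N) = 51 + J
h(171, 31) + o(V) = (51 + 171) + sqrt(89 + (6 - 3*I*sqrt(19))) = 222 + sqrt(95 - 3*I*sqrt(19))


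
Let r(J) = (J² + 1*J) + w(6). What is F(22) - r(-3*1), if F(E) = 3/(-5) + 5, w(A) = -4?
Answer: 12/5 ≈ 2.4000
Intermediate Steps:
F(E) = 22/5 (F(E) = -⅕*3 + 5 = -⅗ + 5 = 22/5)
r(J) = -4 + J + J² (r(J) = (J² + 1*J) - 4 = (J² + J) - 4 = (J + J²) - 4 = -4 + J + J²)
F(22) - r(-3*1) = 22/5 - (-4 - 3*1 + (-3*1)²) = 22/5 - (-4 - 3 + (-3)²) = 22/5 - (-4 - 3 + 9) = 22/5 - 1*2 = 22/5 - 2 = 12/5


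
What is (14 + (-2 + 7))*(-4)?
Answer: -76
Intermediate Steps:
(14 + (-2 + 7))*(-4) = (14 + 5)*(-4) = 19*(-4) = -76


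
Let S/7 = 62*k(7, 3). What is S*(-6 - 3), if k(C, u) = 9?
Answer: -35154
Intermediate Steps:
S = 3906 (S = 7*(62*9) = 7*558 = 3906)
S*(-6 - 3) = 3906*(-6 - 3) = 3906*(-9) = -35154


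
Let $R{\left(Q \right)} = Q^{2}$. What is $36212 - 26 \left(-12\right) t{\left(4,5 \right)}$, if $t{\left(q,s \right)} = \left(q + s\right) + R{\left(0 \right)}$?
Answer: $39020$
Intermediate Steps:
$t{\left(q,s \right)} = q + s$ ($t{\left(q,s \right)} = \left(q + s\right) + 0^{2} = \left(q + s\right) + 0 = q + s$)
$36212 - 26 \left(-12\right) t{\left(4,5 \right)} = 36212 - 26 \left(-12\right) \left(4 + 5\right) = 36212 - \left(-312\right) 9 = 36212 - -2808 = 36212 + 2808 = 39020$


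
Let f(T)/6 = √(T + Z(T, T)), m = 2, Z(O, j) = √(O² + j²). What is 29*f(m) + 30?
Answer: 30 + 174*√(2 + 2*√2) ≈ 412.34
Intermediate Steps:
f(T) = 6*√(T + √2*√(T²)) (f(T) = 6*√(T + √(T² + T²)) = 6*√(T + √(2*T²)) = 6*√(T + √2*√(T²)))
29*f(m) + 30 = 29*(6*√(2 + √2*√(2²))) + 30 = 29*(6*√(2 + √2*√4)) + 30 = 29*(6*√(2 + √2*2)) + 30 = 29*(6*√(2 + 2*√2)) + 30 = 174*√(2 + 2*√2) + 30 = 30 + 174*√(2 + 2*√2)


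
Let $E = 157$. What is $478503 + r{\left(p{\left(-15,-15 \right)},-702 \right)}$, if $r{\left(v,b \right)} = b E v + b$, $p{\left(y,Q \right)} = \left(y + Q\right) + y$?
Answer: $5437431$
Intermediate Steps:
$p{\left(y,Q \right)} = Q + 2 y$ ($p{\left(y,Q \right)} = \left(Q + y\right) + y = Q + 2 y$)
$r{\left(v,b \right)} = b + 157 b v$ ($r{\left(v,b \right)} = b 157 v + b = 157 b v + b = b + 157 b v$)
$478503 + r{\left(p{\left(-15,-15 \right)},-702 \right)} = 478503 - 702 \left(1 + 157 \left(-15 + 2 \left(-15\right)\right)\right) = 478503 - 702 \left(1 + 157 \left(-15 - 30\right)\right) = 478503 - 702 \left(1 + 157 \left(-45\right)\right) = 478503 - 702 \left(1 - 7065\right) = 478503 - -4958928 = 478503 + 4958928 = 5437431$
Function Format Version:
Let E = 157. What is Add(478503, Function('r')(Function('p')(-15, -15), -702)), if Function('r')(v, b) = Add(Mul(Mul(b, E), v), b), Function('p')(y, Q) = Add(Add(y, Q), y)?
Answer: 5437431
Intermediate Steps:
Function('p')(y, Q) = Add(Q, Mul(2, y)) (Function('p')(y, Q) = Add(Add(Q, y), y) = Add(Q, Mul(2, y)))
Function('r')(v, b) = Add(b, Mul(157, b, v)) (Function('r')(v, b) = Add(Mul(Mul(b, 157), v), b) = Add(Mul(Mul(157, b), v), b) = Add(Mul(157, b, v), b) = Add(b, Mul(157, b, v)))
Add(478503, Function('r')(Function('p')(-15, -15), -702)) = Add(478503, Mul(-702, Add(1, Mul(157, Add(-15, Mul(2, -15)))))) = Add(478503, Mul(-702, Add(1, Mul(157, Add(-15, -30))))) = Add(478503, Mul(-702, Add(1, Mul(157, -45)))) = Add(478503, Mul(-702, Add(1, -7065))) = Add(478503, Mul(-702, -7064)) = Add(478503, 4958928) = 5437431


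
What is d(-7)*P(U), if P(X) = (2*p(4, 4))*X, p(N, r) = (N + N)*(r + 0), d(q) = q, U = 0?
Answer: 0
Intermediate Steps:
p(N, r) = 2*N*r (p(N, r) = (2*N)*r = 2*N*r)
P(X) = 64*X (P(X) = (2*(2*4*4))*X = (2*32)*X = 64*X)
d(-7)*P(U) = -448*0 = -7*0 = 0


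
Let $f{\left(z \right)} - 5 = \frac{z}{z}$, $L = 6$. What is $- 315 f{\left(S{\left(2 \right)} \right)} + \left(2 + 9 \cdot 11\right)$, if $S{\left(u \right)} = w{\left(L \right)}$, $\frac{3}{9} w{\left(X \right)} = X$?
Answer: $-1789$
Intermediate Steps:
$w{\left(X \right)} = 3 X$
$S{\left(u \right)} = 18$ ($S{\left(u \right)} = 3 \cdot 6 = 18$)
$f{\left(z \right)} = 6$ ($f{\left(z \right)} = 5 + \frac{z}{z} = 5 + 1 = 6$)
$- 315 f{\left(S{\left(2 \right)} \right)} + \left(2 + 9 \cdot 11\right) = \left(-315\right) 6 + \left(2 + 9 \cdot 11\right) = -1890 + \left(2 + 99\right) = -1890 + 101 = -1789$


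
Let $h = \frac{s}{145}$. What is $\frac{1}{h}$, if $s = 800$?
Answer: $\frac{29}{160} \approx 0.18125$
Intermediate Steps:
$h = \frac{160}{29}$ ($h = \frac{800}{145} = 800 \cdot \frac{1}{145} = \frac{160}{29} \approx 5.5172$)
$\frac{1}{h} = \frac{1}{\frac{160}{29}} = \frac{29}{160}$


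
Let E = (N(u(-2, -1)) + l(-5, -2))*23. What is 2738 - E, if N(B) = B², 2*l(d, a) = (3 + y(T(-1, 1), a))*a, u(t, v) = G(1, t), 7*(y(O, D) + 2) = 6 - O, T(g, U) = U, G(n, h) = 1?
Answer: 19281/7 ≈ 2754.4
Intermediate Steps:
y(O, D) = -8/7 - O/7 (y(O, D) = -2 + (6 - O)/7 = -2 + (6/7 - O/7) = -8/7 - O/7)
u(t, v) = 1
l(d, a) = 6*a/7 (l(d, a) = ((3 + (-8/7 - ⅐*1))*a)/2 = ((3 + (-8/7 - ⅐))*a)/2 = ((3 - 9/7)*a)/2 = (12*a/7)/2 = 6*a/7)
E = -115/7 (E = (1² + (6/7)*(-2))*23 = (1 - 12/7)*23 = -5/7*23 = -115/7 ≈ -16.429)
2738 - E = 2738 - 1*(-115/7) = 2738 + 115/7 = 19281/7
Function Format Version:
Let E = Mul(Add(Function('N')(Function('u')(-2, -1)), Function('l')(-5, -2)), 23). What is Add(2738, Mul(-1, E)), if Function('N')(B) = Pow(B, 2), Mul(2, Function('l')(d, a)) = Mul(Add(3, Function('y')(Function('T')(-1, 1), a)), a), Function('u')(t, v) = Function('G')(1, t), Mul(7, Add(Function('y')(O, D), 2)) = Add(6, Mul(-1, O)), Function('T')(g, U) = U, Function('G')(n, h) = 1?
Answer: Rational(19281, 7) ≈ 2754.4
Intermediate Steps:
Function('y')(O, D) = Add(Rational(-8, 7), Mul(Rational(-1, 7), O)) (Function('y')(O, D) = Add(-2, Mul(Rational(1, 7), Add(6, Mul(-1, O)))) = Add(-2, Add(Rational(6, 7), Mul(Rational(-1, 7), O))) = Add(Rational(-8, 7), Mul(Rational(-1, 7), O)))
Function('u')(t, v) = 1
Function('l')(d, a) = Mul(Rational(6, 7), a) (Function('l')(d, a) = Mul(Rational(1, 2), Mul(Add(3, Add(Rational(-8, 7), Mul(Rational(-1, 7), 1))), a)) = Mul(Rational(1, 2), Mul(Add(3, Add(Rational(-8, 7), Rational(-1, 7))), a)) = Mul(Rational(1, 2), Mul(Add(3, Rational(-9, 7)), a)) = Mul(Rational(1, 2), Mul(Rational(12, 7), a)) = Mul(Rational(6, 7), a))
E = Rational(-115, 7) (E = Mul(Add(Pow(1, 2), Mul(Rational(6, 7), -2)), 23) = Mul(Add(1, Rational(-12, 7)), 23) = Mul(Rational(-5, 7), 23) = Rational(-115, 7) ≈ -16.429)
Add(2738, Mul(-1, E)) = Add(2738, Mul(-1, Rational(-115, 7))) = Add(2738, Rational(115, 7)) = Rational(19281, 7)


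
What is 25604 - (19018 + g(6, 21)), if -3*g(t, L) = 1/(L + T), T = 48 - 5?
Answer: 1264513/192 ≈ 6586.0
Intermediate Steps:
T = 43
g(t, L) = -1/(3*(43 + L)) (g(t, L) = -1/(3*(L + 43)) = -1/(3*(43 + L)))
25604 - (19018 + g(6, 21)) = 25604 - (19018 - 1/(129 + 3*21)) = 25604 - (19018 - 1/(129 + 63)) = 25604 - (19018 - 1/192) = 25604 - 1*3651455/192 = 25604 - 3651455/192 = 1264513/192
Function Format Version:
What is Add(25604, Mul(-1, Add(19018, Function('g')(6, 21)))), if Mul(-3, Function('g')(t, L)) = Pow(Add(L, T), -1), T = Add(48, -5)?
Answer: Rational(1264513, 192) ≈ 6586.0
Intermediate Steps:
T = 43
Function('g')(t, L) = Mul(Rational(-1, 3), Pow(Add(43, L), -1)) (Function('g')(t, L) = Mul(Rational(-1, 3), Pow(Add(L, 43), -1)) = Mul(Rational(-1, 3), Pow(Add(43, L), -1)))
Add(25604, Mul(-1, Add(19018, Function('g')(6, 21)))) = Add(25604, Mul(-1, Add(19018, Mul(-1, Pow(Add(129, Mul(3, 21)), -1))))) = Add(25604, Mul(-1, Add(19018, Mul(-1, Pow(Add(129, 63), -1))))) = Add(25604, Mul(-1, Add(19018, Mul(-1, Pow(192, -1))))) = Add(25604, Mul(-1, Add(19018, Mul(-1, Rational(1, 192))))) = Add(25604, Mul(-1, Add(19018, Rational(-1, 192)))) = Add(25604, Mul(-1, Rational(3651455, 192))) = Add(25604, Rational(-3651455, 192)) = Rational(1264513, 192)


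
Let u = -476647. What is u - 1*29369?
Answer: -506016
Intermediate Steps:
u - 1*29369 = -476647 - 1*29369 = -476647 - 29369 = -506016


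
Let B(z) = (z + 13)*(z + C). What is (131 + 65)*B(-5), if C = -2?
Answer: -10976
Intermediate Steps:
B(z) = (-2 + z)*(13 + z) (B(z) = (z + 13)*(z - 2) = (13 + z)*(-2 + z) = (-2 + z)*(13 + z))
(131 + 65)*B(-5) = (131 + 65)*(-26 + (-5)**2 + 11*(-5)) = 196*(-26 + 25 - 55) = 196*(-56) = -10976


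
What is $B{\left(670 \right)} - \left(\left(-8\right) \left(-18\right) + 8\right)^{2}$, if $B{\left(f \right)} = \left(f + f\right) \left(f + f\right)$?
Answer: $1772496$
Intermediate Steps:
$B{\left(f \right)} = 4 f^{2}$ ($B{\left(f \right)} = 2 f 2 f = 4 f^{2}$)
$B{\left(670 \right)} - \left(\left(-8\right) \left(-18\right) + 8\right)^{2} = 4 \cdot 670^{2} - \left(\left(-8\right) \left(-18\right) + 8\right)^{2} = 4 \cdot 448900 - \left(144 + 8\right)^{2} = 1795600 - 152^{2} = 1795600 - 23104 = 1772496$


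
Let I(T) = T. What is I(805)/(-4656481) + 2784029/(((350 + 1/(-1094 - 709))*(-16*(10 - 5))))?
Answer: -23373732629489647/235077414285520 ≈ -99.430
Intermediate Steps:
I(805)/(-4656481) + 2784029/(((350 + 1/(-1094 - 709))*(-16*(10 - 5)))) = 805/(-4656481) + 2784029/(((350 + 1/(-1094 - 709))*(-16*(10 - 5)))) = 805*(-1/4656481) + 2784029/(((350 + 1/(-1803))*(-16*5))) = -805/4656481 + 2784029/(((350 - 1/1803)*(-80))) = -805/4656481 + 2784029/(((631049/1803)*(-80))) = -805/4656481 + 2784029/(-50483920/1803) = -805/4656481 + 2784029*(-1803/50483920) = -805/4656481 - 5019604287/50483920 = -23373732629489647/235077414285520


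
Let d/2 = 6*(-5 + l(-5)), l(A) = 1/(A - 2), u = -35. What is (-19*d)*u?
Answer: -41040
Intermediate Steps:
l(A) = 1/(-2 + A)
d = -432/7 (d = 2*(6*(-5 + 1/(-2 - 5))) = 2*(6*(-5 + 1/(-7))) = 2*(6*(-5 - ⅐)) = 2*(6*(-36/7)) = 2*(-216/7) = -432/7 ≈ -61.714)
(-19*d)*u = -19*(-432/7)*(-35) = (8208/7)*(-35) = -41040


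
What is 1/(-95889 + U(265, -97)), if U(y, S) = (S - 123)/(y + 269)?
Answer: -267/25602473 ≈ -1.0429e-5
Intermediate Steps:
U(y, S) = (-123 + S)/(269 + y)
1/(-95889 + U(265, -97)) = 1/(-95889 + (-123 - 97)/(269 + 265)) = 1/(-95889 - 220/534) = 1/(-95889 + (1/534)*(-220)) = 1/(-95889 - 110/267) = 1/(-25602473/267) = -267/25602473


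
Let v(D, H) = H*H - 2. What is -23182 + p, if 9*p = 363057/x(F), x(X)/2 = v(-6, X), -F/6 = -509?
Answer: -1297299001069/55961484 ≈ -23182.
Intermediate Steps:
F = 3054 (F = -6*(-509) = 3054)
v(D, H) = -2 + H**2 (v(D, H) = H**2 - 2 = -2 + H**2)
x(X) = -4 + 2*X**2 (x(X) = 2*(-2 + X**2) = -4 + 2*X**2)
p = 121019/55961484 (p = (363057/(-4 + 2*3054**2))/9 = (363057/(-4 + 2*9326916))/9 = (363057/(-4 + 18653832))/9 = (363057/18653828)/9 = (363057*(1/18653828))/9 = (1/9)*(363057/18653828) = 121019/55961484 ≈ 0.0021625)
-23182 + p = -23182 + 121019/55961484 = -1297299001069/55961484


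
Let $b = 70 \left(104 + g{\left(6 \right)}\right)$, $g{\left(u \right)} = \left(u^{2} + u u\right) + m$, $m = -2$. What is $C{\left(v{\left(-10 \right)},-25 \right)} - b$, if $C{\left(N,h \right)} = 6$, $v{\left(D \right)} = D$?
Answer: $-12174$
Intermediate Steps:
$g{\left(u \right)} = -2 + 2 u^{2}$ ($g{\left(u \right)} = \left(u^{2} + u u\right) - 2 = \left(u^{2} + u^{2}\right) - 2 = 2 u^{2} - 2 = -2 + 2 u^{2}$)
$b = 12180$ ($b = 70 \left(104 - \left(2 - 2 \cdot 6^{2}\right)\right) = 70 \left(104 + \left(-2 + 2 \cdot 36\right)\right) = 70 \left(104 + \left(-2 + 72\right)\right) = 70 \left(104 + 70\right) = 70 \cdot 174 = 12180$)
$C{\left(v{\left(-10 \right)},-25 \right)} - b = 6 - 12180 = -12174$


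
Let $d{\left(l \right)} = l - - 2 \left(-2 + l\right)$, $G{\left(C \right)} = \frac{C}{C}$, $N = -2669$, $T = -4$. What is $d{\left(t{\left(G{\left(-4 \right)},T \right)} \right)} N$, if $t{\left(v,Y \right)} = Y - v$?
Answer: $50711$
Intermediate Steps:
$G{\left(C \right)} = 1$
$d{\left(l \right)} = -4 + 3 l$ ($d{\left(l \right)} = l - \left(4 - 2 l\right) = l + \left(-4 + 2 l\right) = -4 + 3 l$)
$d{\left(t{\left(G{\left(-4 \right)},T \right)} \right)} N = \left(-4 + 3 \left(-4 - 1\right)\right) \left(-2669\right) = \left(-4 + 3 \left(-5\right)\right) \left(-2669\right) = \left(-4 - 15\right) \left(-2669\right) = \left(-19\right) \left(-2669\right) = 50711$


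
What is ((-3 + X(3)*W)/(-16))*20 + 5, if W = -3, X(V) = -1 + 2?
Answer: 25/2 ≈ 12.500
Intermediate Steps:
X(V) = 1
((-3 + X(3)*W)/(-16))*20 + 5 = ((-3 + 1*(-3))/(-16))*20 + 5 = ((-3 - 3)*(-1/16))*20 + 5 = -6*(-1/16)*20 + 5 = (3/8)*20 + 5 = 15/2 + 5 = 25/2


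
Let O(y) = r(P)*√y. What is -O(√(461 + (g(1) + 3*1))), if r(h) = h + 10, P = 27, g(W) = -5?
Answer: -37*3^(¾)*17^(¼) ≈ -171.26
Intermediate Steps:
r(h) = 10 + h
O(y) = 37*√y (O(y) = (10 + 27)*√y = 37*√y)
-O(√(461 + (g(1) + 3*1))) = -37*√(√(461 + (-5 + 3*1))) = -37*√(√(461 + (-5 + 3))) = -37*√(√(461 - 2)) = -37*√(√459) = -37*√(3*√51) = -37*3^(¾)*17^(¼)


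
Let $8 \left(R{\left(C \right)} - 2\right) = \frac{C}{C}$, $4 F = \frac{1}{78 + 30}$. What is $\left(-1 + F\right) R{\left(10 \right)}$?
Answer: $- \frac{7327}{3456} \approx -2.1201$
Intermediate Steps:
$F = \frac{1}{432}$ ($F = \frac{1}{4 \left(78 + 30\right)} = \frac{1}{4 \cdot 108} = \frac{1}{4} \cdot \frac{1}{108} = \frac{1}{432} \approx 0.0023148$)
$R{\left(C \right)} = \frac{17}{8}$ ($R{\left(C \right)} = 2 + \frac{C \frac{1}{C}}{8} = 2 + \frac{1}{8} \cdot 1 = 2 + \frac{1}{8} = \frac{17}{8}$)
$\left(-1 + F\right) R{\left(10 \right)} = \left(-1 + \frac{1}{432}\right) \frac{17}{8} = \left(- \frac{431}{432}\right) \frac{17}{8} = - \frac{7327}{3456}$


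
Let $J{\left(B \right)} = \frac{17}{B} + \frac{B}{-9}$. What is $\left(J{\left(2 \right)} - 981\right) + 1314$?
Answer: $\frac{6143}{18} \approx 341.28$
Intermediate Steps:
$J{\left(B \right)} = \frac{17}{B} - \frac{B}{9}$ ($J{\left(B \right)} = \frac{17}{B} + B \left(- \frac{1}{9}\right) = \frac{17}{B} - \frac{B}{9}$)
$\left(J{\left(2 \right)} - 981\right) + 1314 = \left(\left(\frac{17}{2} - \frac{2}{9}\right) - 981\right) + 1314 = \left(\frac{149}{18} - 981\right) + 1314 = - \frac{17509}{18} + 1314 = \frac{6143}{18}$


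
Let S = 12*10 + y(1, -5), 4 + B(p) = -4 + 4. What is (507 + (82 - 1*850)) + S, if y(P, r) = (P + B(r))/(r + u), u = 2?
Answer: -140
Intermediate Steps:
B(p) = -4 (B(p) = -4 + (-4 + 4) = -4 + 0 = -4)
y(P, r) = (-4 + P)/(2 + r) (y(P, r) = (P - 4)/(r + 2) = (-4 + P)/(2 + r))
S = 121 (S = 12*10 + (-4 + 1)/(2 - 5) = 120 - 3/(-3) = 120 - 1/3*(-3) = 120 + 1 = 121)
(507 + (82 - 1*850)) + S = (507 + (82 - 1*850)) + 121 = (507 + (82 - 850)) + 121 = (507 - 768) + 121 = -261 + 121 = -140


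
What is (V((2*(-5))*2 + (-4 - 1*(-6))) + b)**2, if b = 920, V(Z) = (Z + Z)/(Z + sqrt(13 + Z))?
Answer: 16*(1908540*sqrt(5) + 16949701*I)/(36*sqrt(5) + 319*I) ≈ 8.5003e+5 + 451.17*I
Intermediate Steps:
V(Z) = 2*Z/(Z + sqrt(13 + Z)) (V(Z) = (2*Z)/(Z + sqrt(13 + Z)) = 2*Z/(Z + sqrt(13 + Z)))
(V((2*(-5))*2 + (-4 - 1*(-6))) + b)**2 = (2*((2*(-5))*2 + (-4 - 1*(-6)))/(((2*(-5))*2 + (-4 - 1*(-6))) + sqrt(13 + ((2*(-5))*2 + (-4 - 1*(-6))))) + 920)**2 = (2*(-10*2 + (-4 + 6))/((-10*2 + (-4 + 6)) + sqrt(13 + (-10*2 + (-4 + 6)))) + 920)**2 = (2*(-20 + 2)/((-20 + 2) + sqrt(13 + (-20 + 2))) + 920)**2 = (2*(-18)/(-18 + sqrt(13 - 18)) + 920)**2 = (2*(-18)/(-18 + sqrt(-5)) + 920)**2 = (2*(-18)/(-18 + I*sqrt(5)) + 920)**2 = (-36/(-18 + I*sqrt(5)) + 920)**2 = (920 - 36/(-18 + I*sqrt(5)))**2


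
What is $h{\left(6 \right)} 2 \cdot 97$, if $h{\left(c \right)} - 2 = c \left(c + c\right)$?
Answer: $14356$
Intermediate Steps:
$h{\left(c \right)} = 2 + 2 c^{2}$ ($h{\left(c \right)} = 2 + c \left(c + c\right) = 2 + c 2 c = 2 + 2 c^{2}$)
$h{\left(6 \right)} 2 \cdot 97 = \left(2 + 2 \cdot 6^{2}\right) 2 \cdot 97 = \left(2 + 2 \cdot 36\right) 2 \cdot 97 = \left(2 + 72\right) 2 \cdot 97 = 74 \cdot 2 \cdot 97 = 148 \cdot 97 = 14356$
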